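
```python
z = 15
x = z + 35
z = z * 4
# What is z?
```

Trace:
`z = 15` → z = 15
`x = z + 35` → x = 50
`z = z * 4` → z = 60
So z = 60

Answer: 60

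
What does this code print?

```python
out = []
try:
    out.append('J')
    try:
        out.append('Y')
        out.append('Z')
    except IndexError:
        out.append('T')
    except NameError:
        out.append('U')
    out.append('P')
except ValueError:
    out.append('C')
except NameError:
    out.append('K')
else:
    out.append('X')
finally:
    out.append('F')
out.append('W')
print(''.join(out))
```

Execution trace: 'J' (try body) → 'Y' (inner try body) → 'Z' (inner try body, no exception) → 'P' (try body, no exception) → 'X' (else) → 'F' (finally) → 'W' (after the try/except). Output: JYZPXFW

Answer: JYZPXFW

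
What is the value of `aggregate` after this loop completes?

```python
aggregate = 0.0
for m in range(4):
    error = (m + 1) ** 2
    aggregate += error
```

Sum of squared losses 1² + 2² + ... + 4²
`aggregate` takes the values: 0.0 → 1.0 → 5.0 → 14.0 → 30.0

Answer: 30.0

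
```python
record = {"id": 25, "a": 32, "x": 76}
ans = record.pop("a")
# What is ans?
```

Trace:
`record = {"id": 25, "a": 32, "x": 76}` → record = {'id': 25, 'a': 32, 'x': 76}
`ans = record.pop("a")` → record = {'id': 25, 'x': 76}; ans = 32
So ans = 32

Answer: 32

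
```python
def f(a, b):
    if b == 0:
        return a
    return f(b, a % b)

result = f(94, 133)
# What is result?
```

f(94, 133) -> f(133, 94) -> f(94, 39) -> f(39, 16) -> f(16, 7) -> f(7, 2) -> f(2, 1) -> f(1, 0) -> 1

Answer: 1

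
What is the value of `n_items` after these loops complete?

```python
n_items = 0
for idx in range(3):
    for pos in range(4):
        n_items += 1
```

3 * 4 = 12
`n_items` takes the values: 0 → 1 → 2 → 3 → 4 → 5 → 6 → 7 → 8 → 9 → 10 → 11 → 12

Answer: 12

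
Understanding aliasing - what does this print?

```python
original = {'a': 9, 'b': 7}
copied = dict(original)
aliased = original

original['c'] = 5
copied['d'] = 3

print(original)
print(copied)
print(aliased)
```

Key concept: dict() creates copy, assignment creates alias.
Step by step:
`original = {'a': 9, 'b': 7}` → original = {'a': 9, 'b': 7}
`copied = dict(original)` → copied = {'a': 9, 'b': 7}
`aliased = original` → aliased = {'a': 9, 'b': 7} (same object as original)
`original['c'] = 5` → original = {'a': 9, 'b': 7, 'c': 5} (same object as aliased); aliased = {'a': 9, 'b': 7, 'c': 5} (same object as original)
`copied['d'] = 3` → copied = {'a': 9, 'b': 7, 'd': 3}
`print(original)` → prints {'a': 9, 'b': 7, 'c': 5}
`print(copied)` → prints {'a': 9, 'b': 7, 'd': 3}
`print(aliased)` → prints {'a': 9, 'b': 7, 'c': 5}

Answer:
{'a': 9, 'b': 7, 'c': 5}
{'a': 9, 'b': 7, 'd': 3}
{'a': 9, 'b': 7, 'c': 5}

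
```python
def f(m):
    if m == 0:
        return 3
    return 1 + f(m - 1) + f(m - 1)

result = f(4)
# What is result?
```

f(m) = 1 + 2·f(m-1), f(0)=3. Closed form: (3+1)·2^4 - 1 = 63.

Answer: 63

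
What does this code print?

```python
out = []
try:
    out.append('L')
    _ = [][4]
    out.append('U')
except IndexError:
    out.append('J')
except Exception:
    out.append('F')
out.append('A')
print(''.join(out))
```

Execution trace: 'L' (try body) → 'J' (except IndexError) → 'A' (after the try/except). Output: LJA

Answer: LJA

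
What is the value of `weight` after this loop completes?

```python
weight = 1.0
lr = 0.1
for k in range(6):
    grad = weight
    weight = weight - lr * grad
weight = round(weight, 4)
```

Gradient descent: w = 1.0 * (1 - 0.1)^6
`weight` takes the values: 1.0 → 0.9 → 0.81 → 0.729 → 0.6561 → 0.59049 → 0.531441 → 0.5314

Answer: 0.5314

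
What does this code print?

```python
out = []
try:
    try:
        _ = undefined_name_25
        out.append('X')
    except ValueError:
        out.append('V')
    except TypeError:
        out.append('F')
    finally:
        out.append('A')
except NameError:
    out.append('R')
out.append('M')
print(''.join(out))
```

Execution trace: 'A' (finally) → 'R' (outer except NameError) → 'M' (after the try/except). Output: ARM

Answer: ARM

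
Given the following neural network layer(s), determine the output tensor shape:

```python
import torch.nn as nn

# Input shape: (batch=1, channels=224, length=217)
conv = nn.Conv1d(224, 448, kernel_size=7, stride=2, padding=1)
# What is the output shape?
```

Input: (1, 224, 217) -> Output: (1, 448, 107)

Answer: (1, 448, 107)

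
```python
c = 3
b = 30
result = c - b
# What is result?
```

Trace:
`c = 3` → c = 3
`b = 30` → b = 30
`result = c - b` → result = -27
So result = -27

Answer: -27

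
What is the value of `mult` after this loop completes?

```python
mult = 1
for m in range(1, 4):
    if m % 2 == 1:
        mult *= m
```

Product of odd numbers 1 to 3
`mult` takes the values: 1 → 3

Answer: 3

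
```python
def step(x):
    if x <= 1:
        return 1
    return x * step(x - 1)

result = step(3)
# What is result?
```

step(3) = 3 * 2 * 1 = 6

Answer: 6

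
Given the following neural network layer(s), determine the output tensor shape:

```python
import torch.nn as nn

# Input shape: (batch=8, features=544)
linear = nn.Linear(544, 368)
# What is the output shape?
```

Input: (8, 544) -> Output: (8, 368)

Answer: (8, 368)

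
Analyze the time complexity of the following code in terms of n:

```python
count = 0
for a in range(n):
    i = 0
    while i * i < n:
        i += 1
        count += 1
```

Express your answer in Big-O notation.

Each loop level contributes: n × √n. Multiplying the contributions gives O(n√n).

Answer: O(n√n)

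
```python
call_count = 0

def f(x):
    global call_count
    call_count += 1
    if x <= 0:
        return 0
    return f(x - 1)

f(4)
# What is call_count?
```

Linear recursion stepping by 1: 5 calls from x=4 down to ≤0.

Answer: 5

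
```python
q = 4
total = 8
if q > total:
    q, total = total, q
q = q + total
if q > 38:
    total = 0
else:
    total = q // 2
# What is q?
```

Trace:
`q = 4` → q = 4
`total = 8` → total = 8
`if q > total: ...` → q > total is False → no variable changes
`q = q + total` → q = 12
`if q > 38: ...` → q > 38 is False, take else branch → total = 6
So q = 12

Answer: 12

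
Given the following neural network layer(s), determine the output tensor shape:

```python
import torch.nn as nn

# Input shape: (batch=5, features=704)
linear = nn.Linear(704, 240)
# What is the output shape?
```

Input: (5, 704) -> Output: (5, 240)

Answer: (5, 240)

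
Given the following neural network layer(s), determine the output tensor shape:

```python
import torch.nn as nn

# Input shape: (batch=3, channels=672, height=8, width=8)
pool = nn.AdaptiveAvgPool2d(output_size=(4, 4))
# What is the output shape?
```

Input: (3, 672, 8, 8) -> Output: (3, 672, 4, 4)

Answer: (3, 672, 4, 4)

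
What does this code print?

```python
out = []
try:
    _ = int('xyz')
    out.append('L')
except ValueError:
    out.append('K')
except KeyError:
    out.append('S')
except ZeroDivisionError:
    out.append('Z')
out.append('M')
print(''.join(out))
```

Execution trace: 'K' (except ValueError) → 'M' (after the try/except). Output: KM

Answer: KM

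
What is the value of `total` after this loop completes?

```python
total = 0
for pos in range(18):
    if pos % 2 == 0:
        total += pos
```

Sum of even numbers 0 to 17
`total` takes the values: 0 → 2 → 6 → 12 → 20 → 30 → 42 → 56 → 72

Answer: 72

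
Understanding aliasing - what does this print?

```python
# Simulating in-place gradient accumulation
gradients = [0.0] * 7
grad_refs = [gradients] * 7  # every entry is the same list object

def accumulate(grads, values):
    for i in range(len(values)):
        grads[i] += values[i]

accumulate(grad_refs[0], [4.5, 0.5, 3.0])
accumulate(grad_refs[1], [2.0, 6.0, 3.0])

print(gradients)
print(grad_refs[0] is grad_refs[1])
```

Key concept: gradient accumulation aliasing.
Step by step:
`gradients = [0.0] * 7` → gradients = [0.0, 0.0, 0.0, 0.0, 0.0, 0.0, 0.0]
`grad_refs = [gradients] * 7` → grad_refs = [[0.0, 0.0, 0.0, 0.0, 0.0, 0.0, 0.0], [0.0, 0.0, 0.0, 0.0, 0.0, 0.0, 0.0], [0.0, 0.0, 0.0, 0.0, 0.0, 0.0, 0.0], [0.0, 0.0, 0.0, 0.0, 0.0, 0.0, 0.0], [0.0, 0.0, 0.0, 0.0, 0.0, 0.0, 0.0], [0.0, 0.0, 0.0, 0.0, 0.0, 0.0, 0.0], [0.0, 0.0, 0.0, 0.0, 0.0, 0.0, 0.0]]
`accumulate(grad_refs[0], [4.5, 0.5, 3.0])` → gradients = [4.5, 0.5, 3.0, 0.0, 0.0, 0.0, 0.0]; grad_refs = [[4.5, 0.5, 3.0, 0.0, 0.0, 0.0, 0.0], [4.5, 0.5, 3.0, 0.0, 0.0, 0.0, 0.0], [4.5, 0.5, 3.0, 0.0, 0.0, 0.0, 0.0], [4.5, 0.5, 3.0, 0.0, 0.0, 0.0, 0.0], [4.5, 0.5, 3.0, 0.0, 0.0, 0.0, 0.0], [4.5, 0.5, 3.0, 0.0, 0.0, 0.0, 0.0], [4.5, 0.5, 3.0, 0.0, 0.0, 0.0, 0.0]]
`accumulate(grad_refs[1], [2.0, 6.0, 3.0])` → gradients = [6.5, 6.5, 6.0, 0.0, 0.0, 0.0, 0.0]; grad_refs = [[6.5, 6.5, 6.0, 0.0, 0.0, 0.0, 0.0], [6.5, 6.5, 6.0, 0.0, 0.0, 0.0, 0.0], [6.5, 6.5, 6.0, 0.0, 0.0, 0.0, 0.0], [6.5, 6.5, 6.0, 0.0, 0.0, 0.0, 0.0], [6.5, 6.5, 6.0, 0.0, 0.0, 0.0, 0.0], [6.5, 6.5, 6.0, 0.0, 0.0, 0.0, 0.0], [6.5, 6.5, 6.0, 0.0, 0.0, 0.0, 0.0]]
`print(gradients)` → prints [6.5, 6.5, 6.0, 0.0, 0.0, 0.0, 0.0]
`print(grad_refs[0] is grad_refs[1])` → prints True

Answer:
[6.5, 6.5, 6.0, 0.0, 0.0, 0.0, 0.0]
True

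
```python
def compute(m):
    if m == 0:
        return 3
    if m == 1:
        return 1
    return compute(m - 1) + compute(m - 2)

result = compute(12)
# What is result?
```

Build up from base cases: compute(0)=3, compute(1)=1, compute(2)=4, compute(3)=5, compute(4)=9, compute(5)=14, compute(6)=23, ..., compute(12)=411

Answer: 411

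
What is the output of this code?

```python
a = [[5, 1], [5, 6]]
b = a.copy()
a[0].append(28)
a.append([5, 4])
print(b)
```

Key concept: shallow copy with nested lists.
Step by step:
`a = [[5, 1], [5, 6]]` → a = [[5, 1], [5, 6]]
`b = a.copy()` → b = [[5, 1], [5, 6]]
`a[0].append(28)` → a = [[5, 1, 28], [5, 6]]; b = [[5, 1, 28], [5, 6]]
`a.append([5, 4])` → a = [[5, 1, 28], [5, 6], [5, 4]]
`print(b)` → prints [[5, 1, 28], [5, 6]]

Answer: [[5, 1, 28], [5, 6]]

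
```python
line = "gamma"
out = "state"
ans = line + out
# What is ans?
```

Trace:
`line = "gamma"` → line = 'gamma'
`out = "state"` → out = 'state'
`ans = line + out` → ans = 'gammastate'
So ans = 'gammastate'

Answer: 'gammastate'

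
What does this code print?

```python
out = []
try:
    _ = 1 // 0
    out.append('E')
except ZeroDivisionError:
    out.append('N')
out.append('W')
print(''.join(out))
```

Execution trace: 'N' (except ZeroDivisionError) → 'W' (after the try/except). Output: NW

Answer: NW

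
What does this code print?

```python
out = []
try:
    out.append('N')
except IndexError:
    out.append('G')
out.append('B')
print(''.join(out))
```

Execution trace: 'N' (try body, no exception) → 'B' (after the try/except). Output: NB

Answer: NB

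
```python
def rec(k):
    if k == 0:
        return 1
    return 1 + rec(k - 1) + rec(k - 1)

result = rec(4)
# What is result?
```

rec(k) = 1 + 2·rec(k-1), rec(0)=1. Closed form: (1+1)·2^4 - 1 = 31.

Answer: 31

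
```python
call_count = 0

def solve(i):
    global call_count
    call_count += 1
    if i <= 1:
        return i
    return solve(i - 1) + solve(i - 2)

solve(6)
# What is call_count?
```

Calls(i) = 1 + Calls(i-1) + Calls(i-2); Calls(0)=Calls(1)=1. For i=6 this gives 25.

Answer: 25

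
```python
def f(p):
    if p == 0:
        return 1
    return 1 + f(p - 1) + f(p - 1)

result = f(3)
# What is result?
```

f(p) = 1 + 2·f(p-1), f(0)=1. Closed form: (1+1)·2^3 - 1 = 15.

Answer: 15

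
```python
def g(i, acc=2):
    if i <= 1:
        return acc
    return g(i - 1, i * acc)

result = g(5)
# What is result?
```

Accumulator trace (n, acc): (5, 2) -> (4, 10) -> (3, 40) -> (2, 120) -> (1, 240) -> return 240

Answer: 240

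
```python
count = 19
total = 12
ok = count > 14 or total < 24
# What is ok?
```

Trace:
`count = 19` → count = 19
`total = 12` → total = 12
`ok = count > 14 or total < 24` → ok = True
So ok = True

Answer: True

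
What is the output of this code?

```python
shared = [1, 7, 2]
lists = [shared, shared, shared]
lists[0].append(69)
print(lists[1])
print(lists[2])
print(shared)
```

Key concept: list of same reference.
Step by step:
`shared = [1, 7, 2]` → shared = [1, 7, 2]
`lists = [shared, shared, shared]` → lists = [[1, 7, 2], [1, 7, 2], [1, 7, 2]]
`lists[0].append(69)` → shared = [1, 7, 2, 69]; lists = [[1, 7, 2, 69], [1, 7, 2, 69], [1, 7, 2, 69]]
`print(lists[1])` → prints [1, 7, 2, 69]
`print(lists[2])` → prints [1, 7, 2, 69]
`print(shared)` → prints [1, 7, 2, 69]

Answer:
[1, 7, 2, 69]
[1, 7, 2, 69]
[1, 7, 2, 69]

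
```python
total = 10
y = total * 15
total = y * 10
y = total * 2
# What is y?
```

Trace:
`total = 10` → total = 10
`y = total * 15` → y = 150
`total = y * 10` → total = 1500
`y = total * 2` → y = 3000
So y = 3000

Answer: 3000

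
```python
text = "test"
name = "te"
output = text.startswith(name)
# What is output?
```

Trace:
`text = "test"` → text = 'test'
`name = "te"` → name = 'te'
`output = text.startswith(name)` → output = True
So output = True

Answer: True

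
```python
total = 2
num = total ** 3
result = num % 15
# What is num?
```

Trace:
`total = 2` → total = 2
`num = total ** 3` → num = 8
`result = num % 15` → result = 8
So num = 8

Answer: 8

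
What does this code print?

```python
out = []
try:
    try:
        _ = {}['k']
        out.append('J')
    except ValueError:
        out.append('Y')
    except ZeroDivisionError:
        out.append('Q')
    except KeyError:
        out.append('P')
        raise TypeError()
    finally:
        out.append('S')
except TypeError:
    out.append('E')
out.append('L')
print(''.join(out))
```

Execution trace: 'P' (inner except KeyError) → 'S' (inner finally) → 'E' (outer except TypeError) → 'L' (after the try/except). Output: PSEL

Answer: PSEL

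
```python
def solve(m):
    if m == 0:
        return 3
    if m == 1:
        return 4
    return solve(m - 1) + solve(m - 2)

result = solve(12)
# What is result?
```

Build up from base cases: solve(0)=3, solve(1)=4, solve(2)=7, solve(3)=11, solve(4)=18, solve(5)=29, solve(6)=47, ..., solve(12)=843

Answer: 843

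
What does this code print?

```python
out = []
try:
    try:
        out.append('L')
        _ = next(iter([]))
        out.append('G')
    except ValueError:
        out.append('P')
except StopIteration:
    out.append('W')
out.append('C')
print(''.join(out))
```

Execution trace: 'L' (try body) → 'W' (outer except StopIteration) → 'C' (after the try/except). Output: LWC

Answer: LWC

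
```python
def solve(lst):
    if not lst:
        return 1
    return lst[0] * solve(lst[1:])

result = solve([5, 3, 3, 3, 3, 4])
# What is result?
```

Product over [5, 3, 3, 3, 3, 4] = 5 * 3 * 3 * 3 * 3 * 4 = 1620

Answer: 1620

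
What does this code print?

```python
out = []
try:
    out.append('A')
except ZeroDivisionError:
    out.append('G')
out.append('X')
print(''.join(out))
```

Execution trace: 'A' (try body, no exception) → 'X' (after the try/except). Output: AX

Answer: AX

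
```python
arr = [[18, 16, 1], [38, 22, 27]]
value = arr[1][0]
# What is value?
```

Trace:
`arr = [[18, 16, 1], [38, 22, 27]]` → arr = [[18, 16, 1], [38, 22, 27]]
`value = arr[1][0]` → value = 38
So value = 38

Answer: 38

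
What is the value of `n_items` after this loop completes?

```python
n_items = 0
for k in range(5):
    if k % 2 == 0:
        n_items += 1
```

Count numbers divisible by 2 in range(5)
`n_items` takes the values: 0 → 1 → 2 → 3

Answer: 3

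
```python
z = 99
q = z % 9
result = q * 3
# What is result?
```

Trace:
`z = 99` → z = 99
`q = z % 9` → q = 0
`result = q * 3` → result = 0
So result = 0

Answer: 0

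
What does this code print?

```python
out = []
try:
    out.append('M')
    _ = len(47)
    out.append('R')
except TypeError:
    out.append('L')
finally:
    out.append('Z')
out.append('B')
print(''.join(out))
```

Execution trace: 'M' (try body) → 'L' (except TypeError) → 'Z' (finally) → 'B' (after the try/except). Output: MLZB

Answer: MLZB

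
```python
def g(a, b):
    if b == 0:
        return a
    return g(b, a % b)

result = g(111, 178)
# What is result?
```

g(111, 178) -> g(178, 111) -> g(111, 67) -> g(67, 44) -> g(44, 23) -> g(23, 21) -> g(21, 2) -> g(2, 1) -> g(1, 0) -> 1

Answer: 1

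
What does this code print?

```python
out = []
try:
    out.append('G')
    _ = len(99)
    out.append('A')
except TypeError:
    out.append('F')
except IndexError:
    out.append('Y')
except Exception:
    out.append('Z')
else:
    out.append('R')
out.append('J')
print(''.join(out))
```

Execution trace: 'G' (try body) → 'F' (except TypeError) → 'J' (after the try/except). Output: GFJ

Answer: GFJ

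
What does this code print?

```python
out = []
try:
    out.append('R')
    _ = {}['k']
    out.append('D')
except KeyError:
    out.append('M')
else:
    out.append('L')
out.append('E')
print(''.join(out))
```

Execution trace: 'R' (try body) → 'M' (except KeyError) → 'E' (after the try/except). Output: RME

Answer: RME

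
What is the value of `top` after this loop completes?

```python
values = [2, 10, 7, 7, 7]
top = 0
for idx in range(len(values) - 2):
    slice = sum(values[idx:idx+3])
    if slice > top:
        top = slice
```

Max sum of 3-element window in [2, 10, 7, 7, 7]
`top` takes the values: 0 → 19 → 24

Answer: 24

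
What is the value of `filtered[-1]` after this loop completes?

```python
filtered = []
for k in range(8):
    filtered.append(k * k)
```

Last element of squares 0 to 7
`filtered` takes the values: [] → [0] → [0, 1] → [0, 1, 4] → [0, 1, 4, 9] → [0, 1, 4, 9, 16] → [0, 1, 4, 9, 16, 25] → [0, 1, 4, 9, 16, 25, 36] → [0, 1, 4, 9, 16, 25, 36, 49]
So `filtered[-1]` = 49

Answer: 49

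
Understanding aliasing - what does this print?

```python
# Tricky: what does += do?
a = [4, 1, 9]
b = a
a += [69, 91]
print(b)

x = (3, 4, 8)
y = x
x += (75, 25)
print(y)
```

Key concept: += behavior differs for mutable vs immutable.
Step by step:
`a = [4, 1, 9]` → a = [4, 1, 9]
`b = a` → b = [4, 1, 9] (same object as a)
`a += [69, 91]` → a = [4, 1, 9, 69, 91] (same object as b); b = [4, 1, 9, 69, 91] (same object as a)
`print(b)` → prints [4, 1, 9, 69, 91]
`x = (3, 4, 8)` → x = (3, 4, 8)
`y = x` → y = (3, 4, 8)
`x += (75, 25)` → x = (3, 4, 8, 75, 25)
`print(y)` → prints (3, 4, 8)

Answer:
[4, 1, 9, 69, 91]
(3, 4, 8)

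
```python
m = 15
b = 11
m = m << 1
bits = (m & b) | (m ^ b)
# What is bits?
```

Trace:
`m = 15` → m = 15
`b = 11` → b = 11
`m = m << 1` → m = 30
`bits = (m & b) | (m ^ b)` → bits = 31
So bits = 31

Answer: 31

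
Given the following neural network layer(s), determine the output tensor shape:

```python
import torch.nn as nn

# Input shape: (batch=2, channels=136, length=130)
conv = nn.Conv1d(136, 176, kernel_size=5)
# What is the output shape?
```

Input: (2, 136, 130) -> Output: (2, 176, 126)

Answer: (2, 176, 126)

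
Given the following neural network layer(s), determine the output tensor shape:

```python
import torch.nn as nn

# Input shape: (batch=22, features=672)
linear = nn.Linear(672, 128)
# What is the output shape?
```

Input: (22, 672) -> Output: (22, 128)

Answer: (22, 128)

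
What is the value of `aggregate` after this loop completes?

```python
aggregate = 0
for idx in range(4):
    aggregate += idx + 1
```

Start at 0, add 1 to 4 = 10
`aggregate` takes the values: 0 → 1 → 3 → 6 → 10

Answer: 10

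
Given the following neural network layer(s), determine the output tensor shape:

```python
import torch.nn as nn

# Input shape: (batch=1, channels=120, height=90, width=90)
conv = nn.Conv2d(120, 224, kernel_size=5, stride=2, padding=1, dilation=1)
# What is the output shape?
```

Input: (1, 120, 90, 90) -> Output: (1, 224, 44, 44)

Answer: (1, 224, 44, 44)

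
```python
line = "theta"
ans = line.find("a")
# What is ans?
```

Trace:
`line = "theta"` → line = 'theta'
`ans = line.find("a")` → ans = 4
So ans = 4

Answer: 4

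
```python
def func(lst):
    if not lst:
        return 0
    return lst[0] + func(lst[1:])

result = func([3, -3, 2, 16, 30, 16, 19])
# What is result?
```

3 + (-3) + 2 + 16 + 30 + 16 + 19 + 0 = 83

Answer: 83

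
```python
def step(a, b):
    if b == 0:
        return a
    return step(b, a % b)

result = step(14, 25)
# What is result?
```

step(14, 25) -> step(25, 14) -> step(14, 11) -> step(11, 3) -> step(3, 2) -> step(2, 1) -> step(1, 0) -> 1

Answer: 1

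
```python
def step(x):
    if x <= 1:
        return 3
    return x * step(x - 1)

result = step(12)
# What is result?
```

step(12) = 12 * 11 * 10 * 9 * 8 * 7 * 6 * 5 * 4 * 3 * 2 * 3 = 1437004800

Answer: 1437004800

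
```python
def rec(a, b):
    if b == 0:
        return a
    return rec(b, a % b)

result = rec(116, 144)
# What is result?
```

rec(116, 144) -> rec(144, 116) -> rec(116, 28) -> rec(28, 4) -> rec(4, 0) -> 4

Answer: 4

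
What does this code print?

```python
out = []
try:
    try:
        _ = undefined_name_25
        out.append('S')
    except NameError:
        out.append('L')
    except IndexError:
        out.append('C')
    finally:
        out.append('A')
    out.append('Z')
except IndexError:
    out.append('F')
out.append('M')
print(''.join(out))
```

Execution trace: 'L' (inner except NameError) → 'A' (inner finally) → 'Z' (try body, no exception) → 'M' (after the try/except). Output: LAZM

Answer: LAZM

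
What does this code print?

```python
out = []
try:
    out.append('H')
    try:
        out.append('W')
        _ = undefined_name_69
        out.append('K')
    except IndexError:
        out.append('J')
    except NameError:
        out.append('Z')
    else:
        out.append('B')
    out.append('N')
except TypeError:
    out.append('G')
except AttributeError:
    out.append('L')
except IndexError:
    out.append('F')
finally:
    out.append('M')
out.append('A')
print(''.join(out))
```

Execution trace: 'H' (try body) → 'W' (inner try body) → 'Z' (inner except NameError) → 'N' (try body, no exception) → 'M' (finally) → 'A' (after the try/except). Output: HWZNMA

Answer: HWZNMA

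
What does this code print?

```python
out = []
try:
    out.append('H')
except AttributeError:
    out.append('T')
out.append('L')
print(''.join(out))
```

Execution trace: 'H' (try body, no exception) → 'L' (after the try/except). Output: HL

Answer: HL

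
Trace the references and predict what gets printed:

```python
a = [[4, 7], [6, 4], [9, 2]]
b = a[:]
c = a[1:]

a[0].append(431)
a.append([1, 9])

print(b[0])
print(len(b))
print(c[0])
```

Key concept: slice with nested mutation.
Step by step:
`a = [[4, 7], [6, 4], [9, 2]]` → a = [[4, 7], [6, 4], [9, 2]]
`b = a[:]` → b = [[4, 7], [6, 4], [9, 2]]
`c = a[1:]` → c = [[6, 4], [9, 2]]
`a[0].append(431)` → a = [[4, 7, 431], [6, 4], [9, 2]]; b = [[4, 7, 431], [6, 4], [9, 2]]
`a.append([1, 9])` → a = [[4, 7, 431], [6, 4], [9, 2], [1, 9]]
`print(b[0])` → prints [4, 7, 431]
`print(len(b))` → prints 3
`print(c[0])` → prints [6, 4]

Answer:
[4, 7, 431]
3
[6, 4]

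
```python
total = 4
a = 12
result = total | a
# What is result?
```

Trace:
`total = 4` → total = 4
`a = 12` → a = 12
`result = total | a` → result = 12
So result = 12

Answer: 12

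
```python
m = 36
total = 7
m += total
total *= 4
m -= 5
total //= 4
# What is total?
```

Trace:
`m = 36` → m = 36
`total = 7` → total = 7
`m += total` → m = 43
`total *= 4` → total = 28
`m -= 5` → m = 38
`total //= 4` → total = 7
So total = 7

Answer: 7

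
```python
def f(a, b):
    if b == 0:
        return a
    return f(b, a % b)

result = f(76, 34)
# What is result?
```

f(76, 34) -> f(34, 8) -> f(8, 2) -> f(2, 0) -> 2

Answer: 2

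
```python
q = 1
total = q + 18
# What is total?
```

Trace:
`q = 1` → q = 1
`total = q + 18` → total = 19
So total = 19

Answer: 19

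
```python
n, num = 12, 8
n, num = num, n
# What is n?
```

Trace:
`n, num = 12, 8` → n = 12; num = 8
`n, num = num, n` → n = 8; num = 12
So n = 8

Answer: 8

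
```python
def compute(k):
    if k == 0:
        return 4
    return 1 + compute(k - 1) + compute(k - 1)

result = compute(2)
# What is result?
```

compute(k) = 1 + 2·compute(k-1), compute(0)=4. Closed form: (4+1)·2^2 - 1 = 19.

Answer: 19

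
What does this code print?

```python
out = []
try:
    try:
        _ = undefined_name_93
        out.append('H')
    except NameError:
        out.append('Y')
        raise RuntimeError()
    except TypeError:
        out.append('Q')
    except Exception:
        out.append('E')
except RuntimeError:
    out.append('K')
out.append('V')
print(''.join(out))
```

Execution trace: 'Y' (inner except NameError) → 'K' (outer except RuntimeError) → 'V' (after the try/except). Output: YKV

Answer: YKV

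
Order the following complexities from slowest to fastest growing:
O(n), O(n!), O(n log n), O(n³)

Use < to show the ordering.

Ordered by growth rate: O(n) < O(n log n) < O(n³) < O(n!)

Answer: O(n) < O(n log n) < O(n³) < O(n!)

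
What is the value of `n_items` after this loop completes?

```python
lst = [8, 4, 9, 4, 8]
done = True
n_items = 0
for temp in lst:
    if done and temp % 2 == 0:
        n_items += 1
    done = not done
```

Count even values at even positions
`n_items` takes the values: 0 → 1 → 2

Answer: 2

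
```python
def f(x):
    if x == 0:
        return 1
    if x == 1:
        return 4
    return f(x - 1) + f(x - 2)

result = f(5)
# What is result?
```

Build up from base cases: f(0)=1, f(1)=4, f(2)=5, f(3)=9, f(4)=14, f(5)=23

Answer: 23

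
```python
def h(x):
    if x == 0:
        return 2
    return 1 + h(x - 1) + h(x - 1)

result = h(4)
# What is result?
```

h(x) = 1 + 2·h(x-1), h(0)=2. Closed form: (2+1)·2^4 - 1 = 47.

Answer: 47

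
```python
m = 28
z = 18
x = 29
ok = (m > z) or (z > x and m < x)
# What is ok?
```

Trace:
`m = 28` → m = 28
`z = 18` → z = 18
`x = 29` → x = 29
`ok = (m > z) or (z > x and m < x)` → ok = True
So ok = True

Answer: True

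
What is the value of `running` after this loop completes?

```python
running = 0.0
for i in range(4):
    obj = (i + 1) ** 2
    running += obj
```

Sum of squared losses 1² + 2² + ... + 4²
`running` takes the values: 0.0 → 1.0 → 5.0 → 14.0 → 30.0

Answer: 30.0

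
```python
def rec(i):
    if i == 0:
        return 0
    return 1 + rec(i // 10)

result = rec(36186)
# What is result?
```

Count of digits of 36186: 5

Answer: 5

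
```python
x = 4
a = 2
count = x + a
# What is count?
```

Trace:
`x = 4` → x = 4
`a = 2` → a = 2
`count = x + a` → count = 6
So count = 6

Answer: 6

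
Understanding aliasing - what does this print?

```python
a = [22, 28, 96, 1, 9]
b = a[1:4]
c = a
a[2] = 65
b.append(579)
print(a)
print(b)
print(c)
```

Key concept: slice vs alias.
Step by step:
`a = [22, 28, 96, 1, 9]` → a = [22, 28, 96, 1, 9]
`b = a[1:4]` → b = [28, 96, 1]
`c = a` → c = [22, 28, 96, 1, 9] (same object as a)
`a[2] = 65` → a = [22, 28, 65, 1, 9] (same object as c); c = [22, 28, 65, 1, 9] (same object as a)
`b.append(579)` → b = [28, 96, 1, 579]
`print(a)` → prints [22, 28, 65, 1, 9]
`print(b)` → prints [28, 96, 1, 579]
`print(c)` → prints [22, 28, 65, 1, 9]

Answer:
[22, 28, 65, 1, 9]
[28, 96, 1, 579]
[22, 28, 65, 1, 9]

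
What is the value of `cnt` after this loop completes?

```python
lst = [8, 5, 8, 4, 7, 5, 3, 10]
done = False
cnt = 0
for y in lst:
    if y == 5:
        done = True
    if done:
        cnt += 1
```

Count elements after first 5 in [8, 5, 8, 4, 7, 5, 3, 10]
`cnt` takes the values: 0 → 1 → 2 → 3 → 4 → 5 → 6 → 7

Answer: 7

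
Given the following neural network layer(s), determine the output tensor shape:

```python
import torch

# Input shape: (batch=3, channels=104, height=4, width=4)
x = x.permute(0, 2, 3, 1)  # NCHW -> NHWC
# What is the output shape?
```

Input: (3, 104, 4, 4) -> Output: (3, 4, 4, 104)

Answer: (3, 4, 4, 104)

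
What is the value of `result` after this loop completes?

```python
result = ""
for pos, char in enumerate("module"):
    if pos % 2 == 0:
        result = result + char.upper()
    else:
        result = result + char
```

Uppercase even positions in 'module'
`result` takes the values: "" → "M" → "Mo" → "MoD" → "MoDu" → "MoDuL" → "MoDuLe"

Answer: "MoDuLe"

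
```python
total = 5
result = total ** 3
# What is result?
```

Trace:
`total = 5` → total = 5
`result = total ** 3` → result = 125
So result = 125

Answer: 125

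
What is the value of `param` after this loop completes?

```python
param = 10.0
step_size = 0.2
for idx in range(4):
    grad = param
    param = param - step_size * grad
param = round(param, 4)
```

Gradient descent: w = 10.0 * (1 - 0.2)^4
`param` takes the values: 10.0 → 8.0 → 6.4 → 5.12 → 4.096

Answer: 4.096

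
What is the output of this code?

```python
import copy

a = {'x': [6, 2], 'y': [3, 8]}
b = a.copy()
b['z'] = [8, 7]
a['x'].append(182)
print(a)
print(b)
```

Key concept: shallow copy of dict with mutable values.
Step by step:
`a = {'x': [6, 2], 'y': [3, 8]}` → a = {'x': [6, 2], 'y': [3, 8]}
`b = a.copy()` → b = {'x': [6, 2], 'y': [3, 8]}
`b['z'] = [8, 7]` → b = {'x': [6, 2], 'y': [3, 8], 'z': [8, 7]}
`a['x'].append(182)` → a = {'x': [6, 2, 182], 'y': [3, 8]}; b = {'x': [6, 2, 182], 'y': [3, 8], 'z': [8, 7]}
`print(a)` → prints {'x': [6, 2, 182], 'y': [3, 8]}
`print(b)` → prints {'x': [6, 2, 182], 'y': [3, 8], 'z': [8, 7]}

Answer:
{'x': [6, 2, 182], 'y': [3, 8]}
{'x': [6, 2, 182], 'y': [3, 8], 'z': [8, 7]}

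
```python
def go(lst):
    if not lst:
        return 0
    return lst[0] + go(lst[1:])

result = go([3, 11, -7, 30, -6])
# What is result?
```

3 + 11 + (-7) + 30 + (-6) + 0 = 31

Answer: 31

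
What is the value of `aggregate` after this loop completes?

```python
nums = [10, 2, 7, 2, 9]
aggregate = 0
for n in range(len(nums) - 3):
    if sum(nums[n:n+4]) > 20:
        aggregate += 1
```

Count windows with sum > 20
`aggregate` takes the values: 0 → 1

Answer: 1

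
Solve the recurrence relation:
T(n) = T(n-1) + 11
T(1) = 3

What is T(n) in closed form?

Unrolling: T(n) = T(1) + 11·(n-1) = 3 + 11(n-1) = 11n - 8.

Answer: T(n) = 11n - 8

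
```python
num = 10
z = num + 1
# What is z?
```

Trace:
`num = 10` → num = 10
`z = num + 1` → z = 11
So z = 11

Answer: 11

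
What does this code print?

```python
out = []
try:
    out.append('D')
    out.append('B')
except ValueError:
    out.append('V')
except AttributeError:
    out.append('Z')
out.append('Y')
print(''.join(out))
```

Execution trace: 'D' (try body) → 'B' (try body, no exception) → 'Y' (after the try/except). Output: DBY

Answer: DBY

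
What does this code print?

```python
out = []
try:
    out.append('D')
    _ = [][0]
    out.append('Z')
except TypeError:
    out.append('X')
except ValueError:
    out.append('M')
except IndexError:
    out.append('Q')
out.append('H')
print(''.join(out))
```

Execution trace: 'D' (try body) → 'Q' (except IndexError) → 'H' (after the try/except). Output: DQH

Answer: DQH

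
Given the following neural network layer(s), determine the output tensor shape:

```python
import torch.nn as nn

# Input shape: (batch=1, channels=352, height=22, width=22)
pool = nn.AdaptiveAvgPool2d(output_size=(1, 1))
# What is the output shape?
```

Input: (1, 352, 22, 22) -> Output: (1, 352, 1, 1)

Answer: (1, 352, 1, 1)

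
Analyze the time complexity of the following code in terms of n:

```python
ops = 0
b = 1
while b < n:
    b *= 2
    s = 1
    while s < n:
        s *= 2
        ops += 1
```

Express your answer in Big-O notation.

Each loop level contributes: log n × log n. Multiplying the contributions gives O(log² n).

Answer: O(log² n)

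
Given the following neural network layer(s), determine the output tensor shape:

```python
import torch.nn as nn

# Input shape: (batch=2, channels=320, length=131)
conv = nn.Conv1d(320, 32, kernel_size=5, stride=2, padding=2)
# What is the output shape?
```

Input: (2, 320, 131) -> Output: (2, 32, 66)

Answer: (2, 32, 66)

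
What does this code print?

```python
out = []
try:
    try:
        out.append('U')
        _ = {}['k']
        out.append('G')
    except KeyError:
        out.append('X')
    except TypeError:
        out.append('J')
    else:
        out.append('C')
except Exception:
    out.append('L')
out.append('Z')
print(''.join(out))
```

Execution trace: 'U' (inner try body) → 'X' (inner except KeyError) → 'Z' (after the try/except). Output: UXZ

Answer: UXZ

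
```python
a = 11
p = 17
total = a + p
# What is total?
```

Trace:
`a = 11` → a = 11
`p = 17` → p = 17
`total = a + p` → total = 28
So total = 28

Answer: 28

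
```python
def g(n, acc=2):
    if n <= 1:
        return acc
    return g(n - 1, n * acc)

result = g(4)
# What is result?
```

Accumulator trace (n, acc): (4, 2) -> (3, 8) -> (2, 24) -> (1, 48) -> return 48

Answer: 48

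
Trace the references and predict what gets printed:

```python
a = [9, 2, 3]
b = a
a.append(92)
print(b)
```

Key concept: basic list aliasing.
Step by step:
`a = [9, 2, 3]` → a = [9, 2, 3]
`b = a` → b = [9, 2, 3] (same object as a)
`a.append(92)` → a = [9, 2, 3, 92] (same object as b); b = [9, 2, 3, 92] (same object as a)
`print(b)` → prints [9, 2, 3, 92]

Answer: [9, 2, 3, 92]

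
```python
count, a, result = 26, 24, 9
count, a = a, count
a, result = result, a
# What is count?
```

Trace:
`count, a, result = 26, 24, 9` → count = 26; a = 24; result = 9
`count, a = a, count` → count = 24; a = 26
`a, result = result, a` → a = 9; result = 26
So count = 24

Answer: 24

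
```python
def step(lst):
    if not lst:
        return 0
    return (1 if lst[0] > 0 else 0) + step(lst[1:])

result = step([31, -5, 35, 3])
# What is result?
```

Count of positive elements in [31, -5, 35, 3] = 3

Answer: 3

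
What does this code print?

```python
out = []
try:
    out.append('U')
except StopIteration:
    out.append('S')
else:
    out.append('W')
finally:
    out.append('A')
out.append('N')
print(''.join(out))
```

Execution trace: 'U' (try body, no exception) → 'W' (else) → 'A' (finally) → 'N' (after the try/except). Output: UWAN

Answer: UWAN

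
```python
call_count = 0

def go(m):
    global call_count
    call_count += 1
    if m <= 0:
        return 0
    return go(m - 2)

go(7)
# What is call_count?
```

Linear recursion stepping by 2: 5 calls from m=7 down to ≤0.

Answer: 5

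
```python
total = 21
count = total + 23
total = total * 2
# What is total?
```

Trace:
`total = 21` → total = 21
`count = total + 23` → count = 44
`total = total * 2` → total = 42
So total = 42

Answer: 42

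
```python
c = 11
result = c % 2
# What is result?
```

Trace:
`c = 11` → c = 11
`result = c % 2` → result = 1
So result = 1

Answer: 1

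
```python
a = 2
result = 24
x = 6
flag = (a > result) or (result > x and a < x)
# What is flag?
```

Trace:
`a = 2` → a = 2
`result = 24` → result = 24
`x = 6` → x = 6
`flag = (a > result) or (result > x and a < x)` → flag = True
So flag = True

Answer: True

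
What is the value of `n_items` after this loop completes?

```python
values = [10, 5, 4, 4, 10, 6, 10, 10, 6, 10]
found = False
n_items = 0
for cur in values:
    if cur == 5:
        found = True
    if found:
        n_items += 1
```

Count elements after first 5 in [10, 5, 4, 4, 10, 6, 10, 10, 6, 10]
`n_items` takes the values: 0 → 1 → 2 → 3 → 4 → 5 → 6 → 7 → 8 → 9

Answer: 9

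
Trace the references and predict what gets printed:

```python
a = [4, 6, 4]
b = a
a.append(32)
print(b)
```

Key concept: basic list aliasing.
Step by step:
`a = [4, 6, 4]` → a = [4, 6, 4]
`b = a` → b = [4, 6, 4] (same object as a)
`a.append(32)` → a = [4, 6, 4, 32] (same object as b); b = [4, 6, 4, 32] (same object as a)
`print(b)` → prints [4, 6, 4, 32]

Answer: [4, 6, 4, 32]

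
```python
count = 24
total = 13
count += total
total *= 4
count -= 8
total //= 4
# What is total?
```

Trace:
`count = 24` → count = 24
`total = 13` → total = 13
`count += total` → count = 37
`total *= 4` → total = 52
`count -= 8` → count = 29
`total //= 4` → total = 13
So total = 13

Answer: 13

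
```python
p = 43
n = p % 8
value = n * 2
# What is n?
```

Trace:
`p = 43` → p = 43
`n = p % 8` → n = 3
`value = n * 2` → value = 6
So n = 3

Answer: 3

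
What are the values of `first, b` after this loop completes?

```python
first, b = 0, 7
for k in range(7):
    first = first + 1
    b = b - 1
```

first goes 0→7, b goes 7→0
`first, b` takes the values: (0, 7) → (1, 7) → (1, 6) → (2, 6) → (2, 5) → (3, 5) → (3, 4) → (4, 4) → (4, 3) → (5, 3) → (5, 2) → (6, 2) → (6, 1) → (7, 1) → (7, 0)

Answer: 7, 0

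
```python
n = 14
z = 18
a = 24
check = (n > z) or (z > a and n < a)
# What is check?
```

Trace:
`n = 14` → n = 14
`z = 18` → z = 18
`a = 24` → a = 24
`check = (n > z) or (z > a and n < a)` → check = False
So check = False

Answer: False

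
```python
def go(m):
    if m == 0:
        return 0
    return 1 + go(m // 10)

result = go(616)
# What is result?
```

Count of digits of 616: 3

Answer: 3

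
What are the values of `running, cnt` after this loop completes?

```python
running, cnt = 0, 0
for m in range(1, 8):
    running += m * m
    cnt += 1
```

Sum of squares and count
`running, cnt` takes the values: (0, 0) → (1, 0) → (1, 1) → (5, 1) → (5, 2) → (14, 2) → (14, 3) → (30, 3) → (30, 4) → (55, 4) → (55, 5) → (91, 5) → (91, 6) → (140, 6) → (140, 7)

Answer: 140, 7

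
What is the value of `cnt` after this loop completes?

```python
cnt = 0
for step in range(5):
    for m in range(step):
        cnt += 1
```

Triangle number: 0+1+2+...+4
`cnt` takes the values: 0 → 1 → 2 → 3 → 4 → 5 → 6 → 7 → 8 → 9 → 10

Answer: 10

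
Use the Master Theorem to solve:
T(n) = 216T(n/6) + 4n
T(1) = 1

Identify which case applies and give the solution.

a=216, b=6, f(n)=4n. log_6(216) = 3. Since c=1 < 3, Case 1 applies: T(n) = Θ(n^log_b(a)) = O(n^3).

Answer: O(n^3) - Case 1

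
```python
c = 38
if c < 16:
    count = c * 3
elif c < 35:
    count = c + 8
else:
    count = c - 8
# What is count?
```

Trace:
`c = 38` → c = 38
`if c < 16: ...` → c < 16 is False, c < 35 is False, take else branch → count = 30
So count = 30

Answer: 30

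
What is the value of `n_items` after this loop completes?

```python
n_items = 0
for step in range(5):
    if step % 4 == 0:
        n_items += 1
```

Count numbers divisible by 4 in range(5)
`n_items` takes the values: 0 → 1 → 2

Answer: 2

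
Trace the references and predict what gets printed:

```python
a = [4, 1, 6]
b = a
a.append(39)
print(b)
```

Key concept: basic list aliasing.
Step by step:
`a = [4, 1, 6]` → a = [4, 1, 6]
`b = a` → b = [4, 1, 6] (same object as a)
`a.append(39)` → a = [4, 1, 6, 39] (same object as b); b = [4, 1, 6, 39] (same object as a)
`print(b)` → prints [4, 1, 6, 39]

Answer: [4, 1, 6, 39]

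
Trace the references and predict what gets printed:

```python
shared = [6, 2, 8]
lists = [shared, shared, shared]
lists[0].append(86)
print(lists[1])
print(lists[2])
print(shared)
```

Key concept: list of same reference.
Step by step:
`shared = [6, 2, 8]` → shared = [6, 2, 8]
`lists = [shared, shared, shared]` → lists = [[6, 2, 8], [6, 2, 8], [6, 2, 8]]
`lists[0].append(86)` → shared = [6, 2, 8, 86]; lists = [[6, 2, 8, 86], [6, 2, 8, 86], [6, 2, 8, 86]]
`print(lists[1])` → prints [6, 2, 8, 86]
`print(lists[2])` → prints [6, 2, 8, 86]
`print(shared)` → prints [6, 2, 8, 86]

Answer:
[6, 2, 8, 86]
[6, 2, 8, 86]
[6, 2, 8, 86]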